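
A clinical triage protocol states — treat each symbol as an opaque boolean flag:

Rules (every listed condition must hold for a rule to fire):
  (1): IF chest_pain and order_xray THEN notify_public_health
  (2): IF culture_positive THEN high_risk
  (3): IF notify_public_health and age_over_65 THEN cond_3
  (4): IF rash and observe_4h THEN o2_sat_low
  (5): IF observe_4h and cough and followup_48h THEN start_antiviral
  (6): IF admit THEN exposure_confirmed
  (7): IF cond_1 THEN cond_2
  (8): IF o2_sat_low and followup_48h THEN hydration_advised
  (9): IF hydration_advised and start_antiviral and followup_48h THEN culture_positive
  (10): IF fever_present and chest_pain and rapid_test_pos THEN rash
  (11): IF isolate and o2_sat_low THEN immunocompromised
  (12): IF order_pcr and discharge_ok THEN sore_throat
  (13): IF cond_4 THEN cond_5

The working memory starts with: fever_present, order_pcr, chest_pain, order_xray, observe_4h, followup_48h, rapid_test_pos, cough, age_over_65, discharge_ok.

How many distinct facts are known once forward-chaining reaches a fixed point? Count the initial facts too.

19

Round 1: (1) [IF chest_pain and order_xray THEN notify_public_health]; (5) [IF observe_4h and cough and followup_48h THEN start_antiviral]; (10) [IF fever_present and chest_pain and rapid_test_pos THEN rash]; (12) [IF order_pcr and discharge_ok THEN sore_throat]. New: notify_public_health, start_antiviral, rash, sore_throat.
Round 2: (3) [IF notify_public_health and age_over_65 THEN cond_3]; (4) [IF rash and observe_4h THEN o2_sat_low]. New: cond_3, o2_sat_low.
Round 3: (8) [IF o2_sat_low and followup_48h THEN hydration_advised]. New: hydration_advised.
Round 4: (9) [IF hydration_advised and start_antiviral and followup_48h THEN culture_positive]. New: culture_positive.
Round 5: (2) [IF culture_positive THEN high_risk]. New: high_risk.
Closure: {age_over_65, chest_pain, cond_3, cough, culture_positive, discharge_ok, fever_present, followup_48h, high_risk, hydration_advised, notify_public_health, o2_sat_low, observe_4h, order_pcr, order_xray, rapid_test_pos, rash, sore_throat, start_antiviral} — 19 facts.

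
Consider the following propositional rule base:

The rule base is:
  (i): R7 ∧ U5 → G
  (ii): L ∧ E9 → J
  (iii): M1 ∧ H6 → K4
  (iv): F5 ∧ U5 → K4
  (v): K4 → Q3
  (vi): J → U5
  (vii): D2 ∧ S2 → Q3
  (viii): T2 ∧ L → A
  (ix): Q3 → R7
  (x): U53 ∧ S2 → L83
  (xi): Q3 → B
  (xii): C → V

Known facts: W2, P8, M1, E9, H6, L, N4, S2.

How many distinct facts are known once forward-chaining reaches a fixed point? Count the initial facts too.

15

[1] (ii) [L ∧ E9 → J]; (iii) [M1 ∧ H6 → K4]. ⇒ new: J, K4.
[2] (v) [K4 → Q3]; (vi) [J → U5]. ⇒ new: Q3, U5.
[3] (ix) [Q3 → R7]; (xi) [Q3 → B]. ⇒ new: R7, B.
[4] (i) [R7 ∧ U5 → G]. ⇒ new: G.
Closure: {B, E9, G, H6, J, K4, L, M1, N4, P8, Q3, R7, S2, U5, W2} — 15 facts.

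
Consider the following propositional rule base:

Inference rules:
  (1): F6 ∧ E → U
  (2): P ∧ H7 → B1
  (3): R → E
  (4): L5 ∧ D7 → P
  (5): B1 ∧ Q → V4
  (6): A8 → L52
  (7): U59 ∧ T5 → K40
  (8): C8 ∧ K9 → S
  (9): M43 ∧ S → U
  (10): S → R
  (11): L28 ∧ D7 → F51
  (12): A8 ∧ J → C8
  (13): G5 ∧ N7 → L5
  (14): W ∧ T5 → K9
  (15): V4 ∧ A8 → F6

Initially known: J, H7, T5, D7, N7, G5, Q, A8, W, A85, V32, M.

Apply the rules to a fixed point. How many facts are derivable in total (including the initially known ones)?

Round 1: (6) [A8 → L52]; (12) [A8 ∧ J → C8]; (13) [G5 ∧ N7 → L5]; (14) [W ∧ T5 → K9]. New: L52, C8, L5, K9.
Round 2: (4) [L5 ∧ D7 → P]; (8) [C8 ∧ K9 → S]. New: P, S.
Round 3: (2) [P ∧ H7 → B1]; (10) [S → R]. New: B1, R.
Round 4: (3) [R → E]; (5) [B1 ∧ Q → V4]. New: E, V4.
Round 5: (15) [V4 ∧ A8 → F6]. New: F6.
Round 6: (1) [F6 ∧ E → U]. New: U.
Closure: {A8, A85, B1, C8, D7, E, F6, G5, H7, J, K9, L5, L52, M, N7, P, Q, R, S, T5, U, V32, V4, W} — 24 facts.

24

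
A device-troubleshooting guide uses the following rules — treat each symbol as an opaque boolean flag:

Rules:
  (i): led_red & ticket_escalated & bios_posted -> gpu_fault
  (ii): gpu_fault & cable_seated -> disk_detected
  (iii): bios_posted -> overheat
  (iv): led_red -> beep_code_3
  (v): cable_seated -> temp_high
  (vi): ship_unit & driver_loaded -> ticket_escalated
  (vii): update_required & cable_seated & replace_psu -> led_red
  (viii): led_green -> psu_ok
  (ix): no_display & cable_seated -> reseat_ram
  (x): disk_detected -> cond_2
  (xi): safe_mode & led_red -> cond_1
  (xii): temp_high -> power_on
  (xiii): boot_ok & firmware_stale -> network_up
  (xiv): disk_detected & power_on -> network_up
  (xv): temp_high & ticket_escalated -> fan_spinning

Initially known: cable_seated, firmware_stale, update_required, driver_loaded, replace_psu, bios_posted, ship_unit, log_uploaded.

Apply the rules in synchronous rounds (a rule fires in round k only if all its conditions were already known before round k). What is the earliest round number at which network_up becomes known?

[1] (iii) [bios_posted -> overheat]; (v) [cable_seated -> temp_high]; (vi) [ship_unit & driver_loaded -> ticket_escalated]; (vii) [update_required & cable_seated & replace_psu -> led_red]. ⇒ new: overheat, temp_high, ticket_escalated, led_red.
[2] (i) [led_red & ticket_escalated & bios_posted -> gpu_fault]; (iv) [led_red -> beep_code_3]; (xii) [temp_high -> power_on]; (xv) [temp_high & ticket_escalated -> fan_spinning]. ⇒ new: gpu_fault, beep_code_3, power_on, fan_spinning.
[3] (ii) [gpu_fault & cable_seated -> disk_detected]. ⇒ new: disk_detected.
[4] (x) [disk_detected -> cond_2]; (xiv) [disk_detected & power_on -> network_up]. ⇒ new: cond_2, network_up.
network_up first appears in round 4.

4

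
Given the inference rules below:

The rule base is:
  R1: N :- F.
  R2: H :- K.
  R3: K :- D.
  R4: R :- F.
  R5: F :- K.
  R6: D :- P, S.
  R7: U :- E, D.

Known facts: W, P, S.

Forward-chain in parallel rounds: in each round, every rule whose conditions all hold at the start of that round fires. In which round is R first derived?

4

Round 1: R6 [D :- P, S.]. Adds D.
Round 2: R3 [K :- D.]. Adds K.
Round 3: R2 [H :- K.]; R5 [F :- K.]. Adds H, F.
Round 4: R1 [N :- F.]; R4 [R :- F.]. Adds N, R.
R first appears in round 4.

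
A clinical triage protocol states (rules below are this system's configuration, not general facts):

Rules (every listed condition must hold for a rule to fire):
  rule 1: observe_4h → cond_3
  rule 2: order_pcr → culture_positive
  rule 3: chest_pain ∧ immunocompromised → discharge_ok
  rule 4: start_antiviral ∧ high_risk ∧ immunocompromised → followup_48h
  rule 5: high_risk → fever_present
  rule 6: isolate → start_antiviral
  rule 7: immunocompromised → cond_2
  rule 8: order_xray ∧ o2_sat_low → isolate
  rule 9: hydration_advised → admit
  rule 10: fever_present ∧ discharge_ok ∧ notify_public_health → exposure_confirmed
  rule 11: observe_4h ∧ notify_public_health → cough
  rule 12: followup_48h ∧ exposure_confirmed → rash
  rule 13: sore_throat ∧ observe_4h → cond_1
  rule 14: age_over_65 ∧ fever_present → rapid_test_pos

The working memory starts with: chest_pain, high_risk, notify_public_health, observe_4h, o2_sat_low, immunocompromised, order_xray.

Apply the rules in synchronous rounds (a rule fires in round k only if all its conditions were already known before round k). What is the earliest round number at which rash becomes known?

[1] rule 1 [observe_4h → cond_3]; rule 3 [chest_pain ∧ immunocompromised → discharge_ok]; rule 5 [high_risk → fever_present]; rule 7 [immunocompromised → cond_2]; rule 8 [order_xray ∧ o2_sat_low → isolate]; rule 11 [observe_4h ∧ notify_public_health → cough]. ⇒ new: cond_3, discharge_ok, fever_present, cond_2, isolate, cough.
[2] rule 6 [isolate → start_antiviral]; rule 10 [fever_present ∧ discharge_ok ∧ notify_public_health → exposure_confirmed]. ⇒ new: start_antiviral, exposure_confirmed.
[3] rule 4 [start_antiviral ∧ high_risk ∧ immunocompromised → followup_48h]. ⇒ new: followup_48h.
[4] rule 12 [followup_48h ∧ exposure_confirmed → rash]. ⇒ new: rash.
rash first appears in round 4.

4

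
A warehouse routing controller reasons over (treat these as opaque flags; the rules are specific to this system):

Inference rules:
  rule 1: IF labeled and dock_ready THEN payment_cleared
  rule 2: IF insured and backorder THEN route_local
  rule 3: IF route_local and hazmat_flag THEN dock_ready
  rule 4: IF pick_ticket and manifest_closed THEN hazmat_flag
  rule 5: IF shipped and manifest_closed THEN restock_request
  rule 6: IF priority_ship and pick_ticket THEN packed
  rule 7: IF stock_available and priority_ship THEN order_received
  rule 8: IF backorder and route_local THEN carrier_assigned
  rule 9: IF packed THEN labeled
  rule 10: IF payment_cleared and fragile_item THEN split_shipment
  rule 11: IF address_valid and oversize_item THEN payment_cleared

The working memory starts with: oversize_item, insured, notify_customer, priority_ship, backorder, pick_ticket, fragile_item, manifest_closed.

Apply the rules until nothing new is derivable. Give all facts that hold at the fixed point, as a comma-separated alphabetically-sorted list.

backorder, carrier_assigned, dock_ready, fragile_item, hazmat_flag, insured, labeled, manifest_closed, notify_customer, oversize_item, packed, payment_cleared, pick_ticket, priority_ship, route_local, split_shipment

[1] rule 2 [IF insured and backorder THEN route_local]; rule 4 [IF pick_ticket and manifest_closed THEN hazmat_flag]; rule 6 [IF priority_ship and pick_ticket THEN packed]. ⇒ new: route_local, hazmat_flag, packed.
[2] rule 3 [IF route_local and hazmat_flag THEN dock_ready]; rule 8 [IF backorder and route_local THEN carrier_assigned]; rule 9 [IF packed THEN labeled]. ⇒ new: dock_ready, carrier_assigned, labeled.
[3] rule 1 [IF labeled and dock_ready THEN payment_cleared]. ⇒ new: payment_cleared.
[4] rule 10 [IF payment_cleared and fragile_item THEN split_shipment]. ⇒ new: split_shipment.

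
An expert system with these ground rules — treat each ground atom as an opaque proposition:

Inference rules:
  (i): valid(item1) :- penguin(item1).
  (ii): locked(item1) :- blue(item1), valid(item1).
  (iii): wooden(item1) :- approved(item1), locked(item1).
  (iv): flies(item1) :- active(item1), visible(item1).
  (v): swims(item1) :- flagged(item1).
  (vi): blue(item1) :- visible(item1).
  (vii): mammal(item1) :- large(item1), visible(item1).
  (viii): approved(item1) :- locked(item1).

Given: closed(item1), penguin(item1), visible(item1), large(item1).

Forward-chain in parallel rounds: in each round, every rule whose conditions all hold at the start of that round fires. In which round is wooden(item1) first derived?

Round 1 fires (i), (vi), (vii), giving valid(item1), blue(item1), mammal(item1).
Round 2 fires (ii), giving locked(item1).
Round 3 fires (viii), giving approved(item1).
Round 4 fires (iii), giving wooden(item1).
wooden(item1) first appears in round 4.

4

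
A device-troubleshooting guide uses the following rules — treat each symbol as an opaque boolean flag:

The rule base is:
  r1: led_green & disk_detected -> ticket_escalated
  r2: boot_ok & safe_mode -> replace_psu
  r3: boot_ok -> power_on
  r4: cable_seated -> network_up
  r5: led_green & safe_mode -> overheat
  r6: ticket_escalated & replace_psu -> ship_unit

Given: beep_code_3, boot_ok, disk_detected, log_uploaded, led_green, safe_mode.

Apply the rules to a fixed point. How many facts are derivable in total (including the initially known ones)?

11

Round 1 fires r1, r2, r3, r5, giving ticket_escalated, replace_psu, power_on, overheat.
Round 2 fires r6, giving ship_unit.
Closure: {beep_code_3, boot_ok, disk_detected, led_green, log_uploaded, overheat, power_on, replace_psu, safe_mode, ship_unit, ticket_escalated} — 11 facts.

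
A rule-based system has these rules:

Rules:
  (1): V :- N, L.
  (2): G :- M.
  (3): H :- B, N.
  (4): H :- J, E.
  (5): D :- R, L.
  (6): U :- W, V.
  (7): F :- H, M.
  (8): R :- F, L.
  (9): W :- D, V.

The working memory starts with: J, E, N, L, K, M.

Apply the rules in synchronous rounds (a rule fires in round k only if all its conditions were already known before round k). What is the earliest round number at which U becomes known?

Round 1 — (1), (2), (4), derive V, G, H.
Round 2 — (7), derive F.
Round 3 — (8), derive R.
Round 4 — (5), derive D.
Round 5 — (9), derive W.
Round 6 — (6), derive U.
U first appears in round 6.

6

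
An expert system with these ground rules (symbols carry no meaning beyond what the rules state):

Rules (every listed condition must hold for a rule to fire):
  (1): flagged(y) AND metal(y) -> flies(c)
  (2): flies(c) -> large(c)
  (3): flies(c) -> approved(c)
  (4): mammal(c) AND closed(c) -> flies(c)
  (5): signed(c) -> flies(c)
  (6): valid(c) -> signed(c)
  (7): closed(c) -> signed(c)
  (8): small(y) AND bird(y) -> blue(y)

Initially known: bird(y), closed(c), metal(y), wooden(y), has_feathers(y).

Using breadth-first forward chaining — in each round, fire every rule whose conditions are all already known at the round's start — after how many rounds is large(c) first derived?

[1] (7) [closed(c) -> signed(c)]. ⇒ new: signed(c).
[2] (5) [signed(c) -> flies(c)]. ⇒ new: flies(c).
[3] (2) [flies(c) -> large(c)]; (3) [flies(c) -> approved(c)]. ⇒ new: large(c), approved(c).
large(c) first appears in round 3.

3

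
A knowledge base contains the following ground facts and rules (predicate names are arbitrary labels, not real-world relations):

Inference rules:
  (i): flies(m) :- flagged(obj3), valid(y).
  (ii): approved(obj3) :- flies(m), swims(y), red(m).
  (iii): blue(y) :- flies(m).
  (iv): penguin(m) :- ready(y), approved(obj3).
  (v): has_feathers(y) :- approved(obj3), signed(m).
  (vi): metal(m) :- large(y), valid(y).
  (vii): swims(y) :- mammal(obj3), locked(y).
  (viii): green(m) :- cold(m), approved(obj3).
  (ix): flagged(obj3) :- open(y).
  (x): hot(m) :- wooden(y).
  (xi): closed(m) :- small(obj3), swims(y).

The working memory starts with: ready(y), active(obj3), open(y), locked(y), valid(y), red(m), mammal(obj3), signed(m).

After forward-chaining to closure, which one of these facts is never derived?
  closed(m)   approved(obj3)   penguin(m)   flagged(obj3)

Round 1 fires (vii), (ix), giving swims(y), flagged(obj3).
Round 2 fires (i), giving flies(m).
Round 3 fires (ii), (iii), giving approved(obj3), blue(y).
Round 4 fires (iv), (v), giving penguin(m), has_feathers(y).
Derived: flagged(obj3) (round 1), penguin(m) (round 4), approved(obj3) (round 3). closed(m) never appears in any round.

closed(m)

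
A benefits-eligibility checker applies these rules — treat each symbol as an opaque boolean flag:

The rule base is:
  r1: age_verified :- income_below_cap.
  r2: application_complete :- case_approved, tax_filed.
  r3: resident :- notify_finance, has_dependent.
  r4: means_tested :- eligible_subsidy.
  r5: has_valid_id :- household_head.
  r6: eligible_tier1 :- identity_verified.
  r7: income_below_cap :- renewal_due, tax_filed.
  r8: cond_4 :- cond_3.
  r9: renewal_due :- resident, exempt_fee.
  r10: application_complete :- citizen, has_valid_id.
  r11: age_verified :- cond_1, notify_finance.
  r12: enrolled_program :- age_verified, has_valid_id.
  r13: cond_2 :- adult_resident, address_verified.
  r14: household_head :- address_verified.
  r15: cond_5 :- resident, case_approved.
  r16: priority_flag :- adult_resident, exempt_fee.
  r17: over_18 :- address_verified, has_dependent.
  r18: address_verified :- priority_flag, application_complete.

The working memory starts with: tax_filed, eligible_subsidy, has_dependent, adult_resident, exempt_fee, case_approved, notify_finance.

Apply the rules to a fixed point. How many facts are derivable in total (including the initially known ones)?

21

Round 1 fires r2, r3, r4, r16, giving application_complete, resident, means_tested, priority_flag.
Round 2 fires r9, r15, r18, giving renewal_due, cond_5, address_verified.
Round 3 fires r7, r13, r14, r17, giving income_below_cap, cond_2, household_head, over_18.
Round 4 fires r1, r5, giving age_verified, has_valid_id.
Round 5 fires r12, giving enrolled_program.
Closure: {address_verified, adult_resident, age_verified, application_complete, case_approved, cond_2, cond_5, eligible_subsidy, enrolled_program, exempt_fee, has_dependent, has_valid_id, household_head, income_below_cap, means_tested, notify_finance, over_18, priority_flag, renewal_due, resident, tax_filed} — 21 facts.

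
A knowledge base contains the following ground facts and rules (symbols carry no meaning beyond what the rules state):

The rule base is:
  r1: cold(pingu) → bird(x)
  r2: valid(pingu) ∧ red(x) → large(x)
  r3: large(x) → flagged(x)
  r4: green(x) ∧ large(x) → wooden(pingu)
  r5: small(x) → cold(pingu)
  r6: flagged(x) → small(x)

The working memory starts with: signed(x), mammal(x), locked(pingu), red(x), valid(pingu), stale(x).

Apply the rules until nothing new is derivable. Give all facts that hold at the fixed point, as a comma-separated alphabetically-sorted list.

bird(x), cold(pingu), flagged(x), large(x), locked(pingu), mammal(x), red(x), signed(x), small(x), stale(x), valid(pingu)

[1] r2 [valid(pingu) ∧ red(x) → large(x)]. ⇒ new: large(x).
[2] r3 [large(x) → flagged(x)]. ⇒ new: flagged(x).
[3] r6 [flagged(x) → small(x)]. ⇒ new: small(x).
[4] r5 [small(x) → cold(pingu)]. ⇒ new: cold(pingu).
[5] r1 [cold(pingu) → bird(x)]. ⇒ new: bird(x).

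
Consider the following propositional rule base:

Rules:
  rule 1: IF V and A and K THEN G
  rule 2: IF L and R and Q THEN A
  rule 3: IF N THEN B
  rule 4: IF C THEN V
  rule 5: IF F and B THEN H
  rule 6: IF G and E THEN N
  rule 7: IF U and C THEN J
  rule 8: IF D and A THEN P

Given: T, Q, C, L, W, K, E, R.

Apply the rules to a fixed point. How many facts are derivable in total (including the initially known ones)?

Round 1: rule 2 [IF L and R and Q THEN A]; rule 4 [IF C THEN V]. Adds A, V.
Round 2: rule 1 [IF V and A and K THEN G]. Adds G.
Round 3: rule 6 [IF G and E THEN N]. Adds N.
Round 4: rule 3 [IF N THEN B]. Adds B.
Closure: {A, B, C, E, G, K, L, N, Q, R, T, V, W} — 13 facts.

13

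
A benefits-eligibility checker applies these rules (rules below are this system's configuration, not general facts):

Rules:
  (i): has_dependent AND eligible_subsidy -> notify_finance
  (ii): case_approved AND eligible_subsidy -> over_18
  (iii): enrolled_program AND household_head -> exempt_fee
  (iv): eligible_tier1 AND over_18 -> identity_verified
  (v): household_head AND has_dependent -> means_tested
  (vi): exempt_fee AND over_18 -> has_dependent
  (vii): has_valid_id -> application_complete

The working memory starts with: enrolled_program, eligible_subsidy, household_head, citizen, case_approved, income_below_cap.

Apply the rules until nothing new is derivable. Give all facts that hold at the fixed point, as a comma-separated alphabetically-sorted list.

case_approved, citizen, eligible_subsidy, enrolled_program, exempt_fee, has_dependent, household_head, income_below_cap, means_tested, notify_finance, over_18

Round 1 — (ii), (iii), derive over_18, exempt_fee.
Round 2 — (vi), derive has_dependent.
Round 3 — (i), (v), derive notify_finance, means_tested.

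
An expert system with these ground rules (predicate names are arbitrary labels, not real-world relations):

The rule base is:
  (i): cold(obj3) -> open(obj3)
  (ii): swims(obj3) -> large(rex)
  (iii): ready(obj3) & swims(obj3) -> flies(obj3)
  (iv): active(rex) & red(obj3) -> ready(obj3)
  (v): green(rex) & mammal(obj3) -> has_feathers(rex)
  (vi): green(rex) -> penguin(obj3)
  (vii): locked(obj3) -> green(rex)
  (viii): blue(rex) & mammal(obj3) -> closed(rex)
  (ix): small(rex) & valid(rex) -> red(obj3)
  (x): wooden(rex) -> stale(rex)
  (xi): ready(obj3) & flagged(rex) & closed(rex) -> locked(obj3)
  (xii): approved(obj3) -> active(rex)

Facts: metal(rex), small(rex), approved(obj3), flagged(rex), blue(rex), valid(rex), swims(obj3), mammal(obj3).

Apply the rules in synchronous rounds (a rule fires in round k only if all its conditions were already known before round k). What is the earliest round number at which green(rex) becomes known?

4

Round 1 — (ii), (viii), (ix), (xii), derive large(rex), closed(rex), red(obj3), active(rex).
Round 2 — (iv), derive ready(obj3).
Round 3 — (iii), (xi), derive flies(obj3), locked(obj3).
Round 4 — (vii), derive green(rex).
green(rex) first appears in round 4.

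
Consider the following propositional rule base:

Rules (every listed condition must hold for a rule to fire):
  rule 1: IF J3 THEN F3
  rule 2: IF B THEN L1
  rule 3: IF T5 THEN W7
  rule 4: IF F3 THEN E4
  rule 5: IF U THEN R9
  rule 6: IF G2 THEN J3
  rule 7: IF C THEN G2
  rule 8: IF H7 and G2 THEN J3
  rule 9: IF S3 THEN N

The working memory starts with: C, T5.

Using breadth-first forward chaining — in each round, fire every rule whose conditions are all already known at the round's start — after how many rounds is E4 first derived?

Round 1 fires rule 3, rule 7, giving W7, G2.
Round 2 fires rule 6, giving J3.
Round 3 fires rule 1, giving F3.
Round 4 fires rule 4, giving E4.
E4 first appears in round 4.

4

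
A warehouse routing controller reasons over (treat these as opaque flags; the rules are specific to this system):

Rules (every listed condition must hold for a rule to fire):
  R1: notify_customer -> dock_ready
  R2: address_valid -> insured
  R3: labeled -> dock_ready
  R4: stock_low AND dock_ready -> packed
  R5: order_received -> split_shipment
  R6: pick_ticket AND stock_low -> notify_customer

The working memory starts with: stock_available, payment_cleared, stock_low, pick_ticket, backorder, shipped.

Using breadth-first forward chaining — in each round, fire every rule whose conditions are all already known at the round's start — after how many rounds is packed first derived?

Round 1: R6 [pick_ticket AND stock_low -> notify_customer]. New: notify_customer.
Round 2: R1 [notify_customer -> dock_ready]. New: dock_ready.
Round 3: R4 [stock_low AND dock_ready -> packed]. New: packed.
packed first appears in round 3.

3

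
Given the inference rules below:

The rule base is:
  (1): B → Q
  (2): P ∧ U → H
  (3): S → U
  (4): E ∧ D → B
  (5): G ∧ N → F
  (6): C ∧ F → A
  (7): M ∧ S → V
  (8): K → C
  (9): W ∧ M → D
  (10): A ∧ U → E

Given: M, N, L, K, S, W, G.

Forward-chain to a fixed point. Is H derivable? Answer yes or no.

no

Round 1 — (3), (5), (7), (8), (9), derive U, F, V, C, D.
Round 2 — (6), derive A.
Round 3 — (10), derive E.
Round 4 — (4), derive B.
Round 5 — (1), derive Q.
Fixed point reached. H is concluded only by (2); (2) needs P (never derived).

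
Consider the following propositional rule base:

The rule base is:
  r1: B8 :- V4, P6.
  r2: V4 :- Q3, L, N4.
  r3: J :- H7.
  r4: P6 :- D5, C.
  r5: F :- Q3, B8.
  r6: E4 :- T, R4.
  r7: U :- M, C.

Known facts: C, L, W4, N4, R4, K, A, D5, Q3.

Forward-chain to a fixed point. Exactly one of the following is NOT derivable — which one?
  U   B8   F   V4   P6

[1] r2 [V4 :- Q3, L, N4.]; r4 [P6 :- D5, C.]. ⇒ new: V4, P6.
[2] r1 [B8 :- V4, P6.]. ⇒ new: B8.
[3] r5 [F :- Q3, B8.]. ⇒ new: F.
Derived: P6 (round 1), V4 (round 1), F (round 3), B8 (round 2). U never appears in any round.

U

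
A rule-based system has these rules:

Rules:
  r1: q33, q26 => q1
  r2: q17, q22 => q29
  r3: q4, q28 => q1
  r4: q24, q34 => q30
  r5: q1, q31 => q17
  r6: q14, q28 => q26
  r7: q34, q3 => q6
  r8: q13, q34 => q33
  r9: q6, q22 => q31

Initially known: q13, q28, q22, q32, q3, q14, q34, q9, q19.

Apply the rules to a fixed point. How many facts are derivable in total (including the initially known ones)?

16

Round 1: r6 [q14, q28 => q26]; r7 [q34, q3 => q6]; r8 [q13, q34 => q33]. Adds q26, q6, q33.
Round 2: r1 [q33, q26 => q1]; r9 [q6, q22 => q31]. Adds q1, q31.
Round 3: r5 [q1, q31 => q17]. Adds q17.
Round 4: r2 [q17, q22 => q29]. Adds q29.
Closure: {q1, q13, q14, q17, q19, q22, q26, q28, q29, q3, q31, q32, q33, q34, q6, q9} — 16 facts.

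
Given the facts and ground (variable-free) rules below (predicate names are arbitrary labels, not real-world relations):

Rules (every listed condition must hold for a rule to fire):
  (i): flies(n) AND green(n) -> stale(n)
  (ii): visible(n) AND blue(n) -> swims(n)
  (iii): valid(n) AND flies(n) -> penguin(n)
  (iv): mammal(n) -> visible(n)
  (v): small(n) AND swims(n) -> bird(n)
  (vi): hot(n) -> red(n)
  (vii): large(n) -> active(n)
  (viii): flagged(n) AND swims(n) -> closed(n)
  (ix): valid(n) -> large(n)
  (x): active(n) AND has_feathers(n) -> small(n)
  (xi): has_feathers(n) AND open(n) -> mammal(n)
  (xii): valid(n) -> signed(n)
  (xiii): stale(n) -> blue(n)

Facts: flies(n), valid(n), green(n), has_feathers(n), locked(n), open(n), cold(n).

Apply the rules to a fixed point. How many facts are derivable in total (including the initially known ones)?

Round 1 — (i), (iii), (ix), (xi), (xii), derive stale(n), penguin(n), large(n), mammal(n), signed(n).
Round 2 — (iv), (vii), (xiii), derive visible(n), active(n), blue(n).
Round 3 — (ii), (x), derive swims(n), small(n).
Round 4 — (v), derive bird(n).
Closure: {active(n), bird(n), blue(n), cold(n), flies(n), green(n), has_feathers(n), large(n), locked(n), mammal(n), open(n), penguin(n), signed(n), small(n), stale(n), swims(n), valid(n), visible(n)} — 18 facts.

18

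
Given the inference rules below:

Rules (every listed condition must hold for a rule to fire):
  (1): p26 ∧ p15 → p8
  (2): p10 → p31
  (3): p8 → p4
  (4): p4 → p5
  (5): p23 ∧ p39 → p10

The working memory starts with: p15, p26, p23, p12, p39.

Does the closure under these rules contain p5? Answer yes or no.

yes

Round 1: (1) [p26 ∧ p15 → p8]; (5) [p23 ∧ p39 → p10]. Adds p8, p10.
Round 2: (2) [p10 → p31]; (3) [p8 → p4]. Adds p31, p4.
Round 3: (4) [p4 → p5]. Adds p5.
p5 appears in round 3, so it is derivable.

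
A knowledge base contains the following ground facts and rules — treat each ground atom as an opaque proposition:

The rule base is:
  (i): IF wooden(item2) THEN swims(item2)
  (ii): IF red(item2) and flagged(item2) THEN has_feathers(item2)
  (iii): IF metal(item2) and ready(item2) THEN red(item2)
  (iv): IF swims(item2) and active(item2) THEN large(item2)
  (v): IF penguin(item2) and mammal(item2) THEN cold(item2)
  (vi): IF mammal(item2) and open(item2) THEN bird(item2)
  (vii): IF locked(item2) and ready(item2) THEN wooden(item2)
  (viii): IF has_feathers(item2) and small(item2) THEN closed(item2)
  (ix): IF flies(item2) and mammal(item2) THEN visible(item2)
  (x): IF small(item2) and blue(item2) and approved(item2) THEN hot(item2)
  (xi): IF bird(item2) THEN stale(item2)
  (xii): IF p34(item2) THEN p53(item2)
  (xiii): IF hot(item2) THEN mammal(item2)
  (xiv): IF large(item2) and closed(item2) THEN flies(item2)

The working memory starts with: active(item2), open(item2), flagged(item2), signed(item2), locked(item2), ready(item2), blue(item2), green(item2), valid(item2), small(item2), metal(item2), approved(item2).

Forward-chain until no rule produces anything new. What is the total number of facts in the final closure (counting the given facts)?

[1] (iii) [IF metal(item2) and ready(item2) THEN red(item2)]; (vii) [IF locked(item2) and ready(item2) THEN wooden(item2)]; (x) [IF small(item2) and blue(item2) and approved(item2) THEN hot(item2)]. ⇒ new: red(item2), wooden(item2), hot(item2).
[2] (i) [IF wooden(item2) THEN swims(item2)]; (ii) [IF red(item2) and flagged(item2) THEN has_feathers(item2)]; (xiii) [IF hot(item2) THEN mammal(item2)]. ⇒ new: swims(item2), has_feathers(item2), mammal(item2).
[3] (iv) [IF swims(item2) and active(item2) THEN large(item2)]; (vi) [IF mammal(item2) and open(item2) THEN bird(item2)]; (viii) [IF has_feathers(item2) and small(item2) THEN closed(item2)]. ⇒ new: large(item2), bird(item2), closed(item2).
[4] (xi) [IF bird(item2) THEN stale(item2)]; (xiv) [IF large(item2) and closed(item2) THEN flies(item2)]. ⇒ new: stale(item2), flies(item2).
[5] (ix) [IF flies(item2) and mammal(item2) THEN visible(item2)]. ⇒ new: visible(item2).
Closure: {active(item2), approved(item2), bird(item2), blue(item2), closed(item2), flagged(item2), flies(item2), green(item2), has_feathers(item2), hot(item2), large(item2), locked(item2), mammal(item2), metal(item2), open(item2), ready(item2), red(item2), signed(item2), small(item2), stale(item2), swims(item2), valid(item2), visible(item2), wooden(item2)} — 24 facts.

24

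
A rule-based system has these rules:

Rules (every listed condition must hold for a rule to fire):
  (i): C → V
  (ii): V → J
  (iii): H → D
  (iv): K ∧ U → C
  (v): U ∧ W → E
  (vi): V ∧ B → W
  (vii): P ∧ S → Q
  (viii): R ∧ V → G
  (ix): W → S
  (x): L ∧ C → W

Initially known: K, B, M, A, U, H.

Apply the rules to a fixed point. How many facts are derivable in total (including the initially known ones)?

[1] (iii) [H → D]; (iv) [K ∧ U → C]. ⇒ new: D, C.
[2] (i) [C → V]. ⇒ new: V.
[3] (ii) [V → J]; (vi) [V ∧ B → W]. ⇒ new: J, W.
[4] (v) [U ∧ W → E]; (ix) [W → S]. ⇒ new: E, S.
Closure: {A, B, C, D, E, H, J, K, M, S, U, V, W} — 13 facts.

13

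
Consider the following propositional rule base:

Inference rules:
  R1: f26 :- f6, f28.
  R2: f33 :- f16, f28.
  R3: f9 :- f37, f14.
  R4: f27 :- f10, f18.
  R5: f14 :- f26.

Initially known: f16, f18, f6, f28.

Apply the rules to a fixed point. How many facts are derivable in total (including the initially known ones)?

7

Round 1: R1 [f26 :- f6, f28.]; R2 [f33 :- f16, f28.]. New: f26, f33.
Round 2: R5 [f14 :- f26.]. New: f14.
Closure: {f14, f16, f18, f26, f28, f33, f6} — 7 facts.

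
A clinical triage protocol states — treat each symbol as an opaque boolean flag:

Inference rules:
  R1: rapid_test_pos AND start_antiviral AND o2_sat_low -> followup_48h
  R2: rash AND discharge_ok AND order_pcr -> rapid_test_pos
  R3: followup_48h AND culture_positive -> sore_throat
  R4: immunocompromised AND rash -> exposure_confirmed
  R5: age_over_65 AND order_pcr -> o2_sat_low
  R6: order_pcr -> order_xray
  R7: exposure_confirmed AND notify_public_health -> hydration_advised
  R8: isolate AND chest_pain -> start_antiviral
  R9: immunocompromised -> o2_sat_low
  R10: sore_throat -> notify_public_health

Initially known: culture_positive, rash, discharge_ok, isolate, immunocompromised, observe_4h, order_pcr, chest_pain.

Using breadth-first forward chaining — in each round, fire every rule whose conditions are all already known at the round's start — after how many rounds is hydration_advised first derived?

5

Round 1 fires R2, R4, R6, R8, R9, giving rapid_test_pos, exposure_confirmed, order_xray, start_antiviral, o2_sat_low.
Round 2 fires R1, giving followup_48h.
Round 3 fires R3, giving sore_throat.
Round 4 fires R10, giving notify_public_health.
Round 5 fires R7, giving hydration_advised.
hydration_advised first appears in round 5.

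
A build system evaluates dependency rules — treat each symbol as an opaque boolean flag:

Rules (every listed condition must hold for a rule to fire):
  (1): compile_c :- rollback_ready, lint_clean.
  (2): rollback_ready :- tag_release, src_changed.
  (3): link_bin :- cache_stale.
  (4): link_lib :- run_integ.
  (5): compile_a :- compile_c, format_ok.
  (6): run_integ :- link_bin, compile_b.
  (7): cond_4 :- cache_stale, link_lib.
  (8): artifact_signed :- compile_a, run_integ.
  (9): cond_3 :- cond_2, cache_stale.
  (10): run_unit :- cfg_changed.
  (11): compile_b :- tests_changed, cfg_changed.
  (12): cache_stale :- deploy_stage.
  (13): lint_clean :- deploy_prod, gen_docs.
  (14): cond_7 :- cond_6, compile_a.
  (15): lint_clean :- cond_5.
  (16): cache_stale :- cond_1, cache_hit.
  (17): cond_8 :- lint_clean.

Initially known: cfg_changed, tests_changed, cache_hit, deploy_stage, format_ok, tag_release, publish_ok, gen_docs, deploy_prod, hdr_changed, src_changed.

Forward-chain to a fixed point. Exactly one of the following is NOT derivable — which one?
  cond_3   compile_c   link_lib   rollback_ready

[1] (2) [rollback_ready :- tag_release, src_changed.]; (10) [run_unit :- cfg_changed.]; (11) [compile_b :- tests_changed, cfg_changed.]; (12) [cache_stale :- deploy_stage.]; (13) [lint_clean :- deploy_prod, gen_docs.]. ⇒ new: rollback_ready, run_unit, compile_b, cache_stale, lint_clean.
[2] (1) [compile_c :- rollback_ready, lint_clean.]; (3) [link_bin :- cache_stale.]; (17) [cond_8 :- lint_clean.]. ⇒ new: compile_c, link_bin, cond_8.
[3] (5) [compile_a :- compile_c, format_ok.]; (6) [run_integ :- link_bin, compile_b.]. ⇒ new: compile_a, run_integ.
[4] (4) [link_lib :- run_integ.]; (8) [artifact_signed :- compile_a, run_integ.]. ⇒ new: link_lib, artifact_signed.
[5] (7) [cond_4 :- cache_stale, link_lib.]. ⇒ new: cond_4.
Derived: link_lib (round 4), rollback_ready (round 1), compile_c (round 2). cond_3 never appears in any round.

cond_3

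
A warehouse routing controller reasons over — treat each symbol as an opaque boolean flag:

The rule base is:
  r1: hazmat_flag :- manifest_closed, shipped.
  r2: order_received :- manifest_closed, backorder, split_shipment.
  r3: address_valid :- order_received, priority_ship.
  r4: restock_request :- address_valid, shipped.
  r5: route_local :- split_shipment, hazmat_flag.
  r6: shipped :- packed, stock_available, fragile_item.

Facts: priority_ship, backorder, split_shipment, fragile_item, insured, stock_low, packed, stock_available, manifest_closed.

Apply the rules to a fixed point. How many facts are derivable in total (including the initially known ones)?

15

[1] r2 [order_received :- manifest_closed, backorder, split_shipment.]; r6 [shipped :- packed, stock_available, fragile_item.]. ⇒ new: order_received, shipped.
[2] r1 [hazmat_flag :- manifest_closed, shipped.]; r3 [address_valid :- order_received, priority_ship.]. ⇒ new: hazmat_flag, address_valid.
[3] r4 [restock_request :- address_valid, shipped.]; r5 [route_local :- split_shipment, hazmat_flag.]. ⇒ new: restock_request, route_local.
Closure: {address_valid, backorder, fragile_item, hazmat_flag, insured, manifest_closed, order_received, packed, priority_ship, restock_request, route_local, shipped, split_shipment, stock_available, stock_low} — 15 facts.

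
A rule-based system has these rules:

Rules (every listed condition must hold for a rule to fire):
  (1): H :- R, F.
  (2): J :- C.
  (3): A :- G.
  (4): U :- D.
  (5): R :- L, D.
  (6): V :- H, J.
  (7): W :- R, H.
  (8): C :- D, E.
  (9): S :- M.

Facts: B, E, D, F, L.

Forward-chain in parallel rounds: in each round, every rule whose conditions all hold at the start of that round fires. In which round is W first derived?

Round 1: (4) [U :- D.]; (5) [R :- L, D.]; (8) [C :- D, E.]. New: U, R, C.
Round 2: (1) [H :- R, F.]; (2) [J :- C.]. New: H, J.
Round 3: (6) [V :- H, J.]; (7) [W :- R, H.]. New: V, W.
W first appears in round 3.

3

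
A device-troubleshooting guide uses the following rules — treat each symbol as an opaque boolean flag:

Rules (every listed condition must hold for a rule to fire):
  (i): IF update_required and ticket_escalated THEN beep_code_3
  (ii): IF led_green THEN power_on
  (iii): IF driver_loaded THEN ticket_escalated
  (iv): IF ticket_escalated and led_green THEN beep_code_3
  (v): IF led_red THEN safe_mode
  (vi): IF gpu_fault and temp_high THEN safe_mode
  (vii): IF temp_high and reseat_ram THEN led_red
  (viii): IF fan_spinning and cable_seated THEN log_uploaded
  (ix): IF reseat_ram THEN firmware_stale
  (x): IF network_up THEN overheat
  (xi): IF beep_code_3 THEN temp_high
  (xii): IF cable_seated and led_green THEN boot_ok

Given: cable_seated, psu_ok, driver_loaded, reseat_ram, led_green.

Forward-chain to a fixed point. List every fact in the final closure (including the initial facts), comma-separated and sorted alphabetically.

Round 1 fires (ii), (iii), (ix), (xii), giving power_on, ticket_escalated, firmware_stale, boot_ok.
Round 2 fires (iv), giving beep_code_3.
Round 3 fires (xi), giving temp_high.
Round 4 fires (vii), giving led_red.
Round 5 fires (v), giving safe_mode.

beep_code_3, boot_ok, cable_seated, driver_loaded, firmware_stale, led_green, led_red, power_on, psu_ok, reseat_ram, safe_mode, temp_high, ticket_escalated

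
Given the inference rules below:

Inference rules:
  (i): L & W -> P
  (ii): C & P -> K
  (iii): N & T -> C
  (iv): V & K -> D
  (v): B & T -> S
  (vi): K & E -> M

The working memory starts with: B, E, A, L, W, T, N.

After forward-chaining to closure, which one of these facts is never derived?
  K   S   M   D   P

Round 1: (i) [L & W -> P]; (iii) [N & T -> C]; (v) [B & T -> S]. New: P, C, S.
Round 2: (ii) [C & P -> K]. New: K.
Round 3: (vi) [K & E -> M]. New: M.
Derived: S (round 1), K (round 2), M (round 3), P (round 1). D never appears in any round.

D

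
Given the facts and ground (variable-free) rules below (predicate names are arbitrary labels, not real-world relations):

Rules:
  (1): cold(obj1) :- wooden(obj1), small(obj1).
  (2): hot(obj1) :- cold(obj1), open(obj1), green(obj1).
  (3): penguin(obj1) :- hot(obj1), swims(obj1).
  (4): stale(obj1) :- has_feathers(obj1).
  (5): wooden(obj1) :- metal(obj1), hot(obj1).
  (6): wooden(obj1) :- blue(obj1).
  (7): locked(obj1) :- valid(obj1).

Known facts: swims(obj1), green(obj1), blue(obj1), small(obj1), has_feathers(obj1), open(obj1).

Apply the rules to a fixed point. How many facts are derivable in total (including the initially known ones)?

11

Round 1: (4) [stale(obj1) :- has_feathers(obj1).]; (6) [wooden(obj1) :- blue(obj1).]. Adds stale(obj1), wooden(obj1).
Round 2: (1) [cold(obj1) :- wooden(obj1), small(obj1).]. Adds cold(obj1).
Round 3: (2) [hot(obj1) :- cold(obj1), open(obj1), green(obj1).]. Adds hot(obj1).
Round 4: (3) [penguin(obj1) :- hot(obj1), swims(obj1).]. Adds penguin(obj1).
Closure: {blue(obj1), cold(obj1), green(obj1), has_feathers(obj1), hot(obj1), open(obj1), penguin(obj1), small(obj1), stale(obj1), swims(obj1), wooden(obj1)} — 11 facts.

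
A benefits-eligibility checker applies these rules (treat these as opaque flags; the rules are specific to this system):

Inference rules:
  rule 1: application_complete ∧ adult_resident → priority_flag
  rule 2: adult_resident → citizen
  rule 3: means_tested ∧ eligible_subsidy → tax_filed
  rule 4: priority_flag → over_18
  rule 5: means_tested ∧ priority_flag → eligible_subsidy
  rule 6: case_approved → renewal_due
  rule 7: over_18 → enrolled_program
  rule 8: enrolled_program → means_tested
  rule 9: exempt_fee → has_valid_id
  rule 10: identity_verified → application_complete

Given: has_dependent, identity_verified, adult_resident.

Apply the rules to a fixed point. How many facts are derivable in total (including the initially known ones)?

11

Round 1: rule 2 [adult_resident → citizen]; rule 10 [identity_verified → application_complete]. New: citizen, application_complete.
Round 2: rule 1 [application_complete ∧ adult_resident → priority_flag]. New: priority_flag.
Round 3: rule 4 [priority_flag → over_18]. New: over_18.
Round 4: rule 7 [over_18 → enrolled_program]. New: enrolled_program.
Round 5: rule 8 [enrolled_program → means_tested]. New: means_tested.
Round 6: rule 5 [means_tested ∧ priority_flag → eligible_subsidy]. New: eligible_subsidy.
Round 7: rule 3 [means_tested ∧ eligible_subsidy → tax_filed]. New: tax_filed.
Closure: {adult_resident, application_complete, citizen, eligible_subsidy, enrolled_program, has_dependent, identity_verified, means_tested, over_18, priority_flag, tax_filed} — 11 facts.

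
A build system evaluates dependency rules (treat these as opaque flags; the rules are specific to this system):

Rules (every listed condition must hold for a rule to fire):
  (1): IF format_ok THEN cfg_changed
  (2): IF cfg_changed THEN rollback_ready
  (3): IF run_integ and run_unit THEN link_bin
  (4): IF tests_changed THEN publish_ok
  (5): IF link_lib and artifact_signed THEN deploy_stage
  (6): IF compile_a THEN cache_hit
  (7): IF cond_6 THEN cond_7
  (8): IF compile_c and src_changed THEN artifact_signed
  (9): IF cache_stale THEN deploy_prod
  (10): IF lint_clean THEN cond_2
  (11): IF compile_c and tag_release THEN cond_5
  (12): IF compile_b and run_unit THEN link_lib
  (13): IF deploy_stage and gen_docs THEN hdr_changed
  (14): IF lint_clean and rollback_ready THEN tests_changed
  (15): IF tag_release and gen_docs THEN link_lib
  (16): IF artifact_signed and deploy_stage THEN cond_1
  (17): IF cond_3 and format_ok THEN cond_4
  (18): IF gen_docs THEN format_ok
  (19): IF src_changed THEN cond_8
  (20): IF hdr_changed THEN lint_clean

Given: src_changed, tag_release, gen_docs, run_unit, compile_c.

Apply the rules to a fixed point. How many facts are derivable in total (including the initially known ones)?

19

Round 1: (8) [IF compile_c and src_changed THEN artifact_signed]; (11) [IF compile_c and tag_release THEN cond_5]; (15) [IF tag_release and gen_docs THEN link_lib]; (18) [IF gen_docs THEN format_ok]; (19) [IF src_changed THEN cond_8]. Adds artifact_signed, cond_5, link_lib, format_ok, cond_8.
Round 2: (1) [IF format_ok THEN cfg_changed]; (5) [IF link_lib and artifact_signed THEN deploy_stage]. Adds cfg_changed, deploy_stage.
Round 3: (2) [IF cfg_changed THEN rollback_ready]; (13) [IF deploy_stage and gen_docs THEN hdr_changed]; (16) [IF artifact_signed and deploy_stage THEN cond_1]. Adds rollback_ready, hdr_changed, cond_1.
Round 4: (20) [IF hdr_changed THEN lint_clean]. Adds lint_clean.
Round 5: (10) [IF lint_clean THEN cond_2]; (14) [IF lint_clean and rollback_ready THEN tests_changed]. Adds cond_2, tests_changed.
Round 6: (4) [IF tests_changed THEN publish_ok]. Adds publish_ok.
Closure: {artifact_signed, cfg_changed, compile_c, cond_1, cond_2, cond_5, cond_8, deploy_stage, format_ok, gen_docs, hdr_changed, link_lib, lint_clean, publish_ok, rollback_ready, run_unit, src_changed, tag_release, tests_changed} — 19 facts.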